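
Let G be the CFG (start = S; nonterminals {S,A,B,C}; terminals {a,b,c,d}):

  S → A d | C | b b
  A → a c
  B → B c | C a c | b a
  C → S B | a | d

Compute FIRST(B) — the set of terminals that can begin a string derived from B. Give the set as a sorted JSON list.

Compute FIRST by fixpoint:
pass 1:
  A via A→a c: +{a}
  B via B→b a: +{b}
  C via C→a: +{a}
  C via C→d: +{d}
  S via S→A d: +{a}
  S via S→C: +{d}
  S via S→b b: +{b}
  S: {a,b,d}  A: {a}  B: {b}  C: {a,d}
pass 2:
  B via B→C a c: +{a,d}
  C via C→S B: +{b}
  S: {a,b,d}  A: {a}  B: {a,b,d}  C: {a,b,d}
pass 3: (no change)
  S: {a,b,d}  A: {a}  B: {a,b,d}  C: {a,b,d}

FIRST(B) = ["a", "b", "d"]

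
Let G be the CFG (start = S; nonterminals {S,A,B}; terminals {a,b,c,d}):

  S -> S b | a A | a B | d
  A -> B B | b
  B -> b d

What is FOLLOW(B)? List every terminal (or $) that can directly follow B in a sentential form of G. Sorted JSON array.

Compute FIRST by fixpoint:
pass 1:
  A via A→b: +{b}
  B via B→b d: +{b}
  S via S→a A: +{a}
  S via S→d: +{d}
  FIRST[S]={a,d}  FIRST[A]={b}  FIRST[B]={b}
pass 2: — fixpoint
  FIRST[S]={a,d}  FIRST[A]={b}  FIRST[B]={b}

FOLLOW iteration:
initialize: $ ∈ FOLLOW(S)
round 1:
  A→B B: FOLLOW(B) ⊇ FIRST(B) = {b}; new: +{b}
  S→S b: FOLLOW(S) ⊇ FIRST(b) = {b}; new: +{b}
  S→a A: FOLLOW(A) ⊇ FOLLOW(S) ⊇ {$,b}; new: +{$,b}
  S→a B: FOLLOW(B) ⊇ FOLLOW(S) ⊇ {$,b}; new: +{$}
  FOLLOW[S]={$,b}  FOLLOW[A]={$,b}  FOLLOW[B]={$,b}
round 2: (no change)
  FOLLOW[S]={$,b}  FOLLOW[A]={$,b}  FOLLOW[B]={$,b}

FOLLOW(B) = ["$", "b"]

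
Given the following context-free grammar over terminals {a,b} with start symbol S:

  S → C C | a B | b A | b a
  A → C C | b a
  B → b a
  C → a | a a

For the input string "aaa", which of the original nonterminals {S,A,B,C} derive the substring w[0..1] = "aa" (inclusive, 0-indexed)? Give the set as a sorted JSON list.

Convert to CNF:
  S -> C C | T0 A | T0 T1 | T1 B
  A -> C C | T0 T1
  B -> T0 T1
  C -> T1 T1 | a
  T0 -> b
  T1 -> a

CYK fill (cells [i..j] with 0 ≤ i ≤ j ≤ 1 only):
  T[0,0] 'a' = {C,T1}  orig:{C}
  T[1,1] 'a' = {C,T1}  orig:{C}
  T[0,1] 'aa' = {A,C,S}

Original NTs in T[0,1] deriving "aa": ["A", "C", "S"]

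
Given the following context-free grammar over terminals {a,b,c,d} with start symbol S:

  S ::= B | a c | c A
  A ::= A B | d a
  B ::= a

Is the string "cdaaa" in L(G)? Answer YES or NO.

CNF form of G:
  S -> T1 T2 | T2 A | a
  A -> A B | T0 T1
  B -> a
  T0 -> d
  T1 -> a
  T2 -> c

CYK table (by increasing span):
  cell(0,0) c: {T2}  orig:{}
  cell(1,1) d: {T0}  orig:{}
  cell(2,2) a: {B,S,T1}  orig:{B,S}
  cell(3,3) a: {B,S,T1}  orig:{B,S}
  cell(4,4) a: {B,S,T1}  orig:{B,S}
  cell(0,1) cd: ∅
  cell(1,2) da: {A}
  cell(2,3) aa: ∅
  cell(3,4) aa: ∅
  cell(0,2) cda: {S}
  cell(1,3) daa: {A}
  cell(2,4) aaa: ∅
  cell(0,3) cdaa: {S}
  cell(1,4) daaa: {A}
  cell(0,4) cdaaa: {S}

S ∈ T[0,4] ⇒ YES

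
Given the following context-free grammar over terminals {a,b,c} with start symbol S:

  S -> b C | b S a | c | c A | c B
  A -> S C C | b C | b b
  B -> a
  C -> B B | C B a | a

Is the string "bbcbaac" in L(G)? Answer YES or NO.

CNF form of G:
  S -> T0 C | T0 X5 | T2 A | T2 B | c
  A -> S X3 | T0 C | T0 T0
  B -> a
  C -> B B | C X4 | a
  T0 -> b
  T1 -> a
  T2 -> c
  X3 -> C C
  X4 -> B T1
  X5 -> S T1

Fill CYK table bottom-up:
  [0..0]={T0}  "b"  orig:{}
  [1..1]={T0}  "b"  orig:{}
  [2..2]={S,T2}  "c"  orig:{S}
  [3..3]={T0}  "b"  orig:{}
  [4..4]={B,C,T1}  "a"  orig:{B,C}
  [5..5]={B,C,T1}  "a"  orig:{B,C}
  [6..6]={S,T2}  "c"  orig:{S}
  [0..1]={A}  "bb"
  [1..2]=∅  "bc"
  [2..3]=∅  "cb"
  [3..4]={A,S}  "ba"
  [4..5]={C,X3,X4}  "aa"  orig:{C}
  [5..6]=∅  "ac"
  [0..2]=∅  "bbc"
  [1..3]=∅  "bcb"
  [2..4]={S}  "cba"
  [3..5]={A,S,X5}  "baa"  orig:{A,S}
  [4..6]=∅  "aac"
  [0..3]=∅  "bbcb"
  [1..4]=∅  "bcba"
  [2..5]={S,X5}  "cbaa"  orig:{S}
  [3..6]=∅  "baac"
  [0..4]=∅  "bbcba"
  [1..5]={S}  "bcbaa"
  [2..6]=∅  "cbaac"
  [0..5]=∅  "bbcbaa"
  [1..6]=∅  "bcbaac"
  [0..6]=∅  "bbcbaac"

S ∉ T[0,6] ⇒ NO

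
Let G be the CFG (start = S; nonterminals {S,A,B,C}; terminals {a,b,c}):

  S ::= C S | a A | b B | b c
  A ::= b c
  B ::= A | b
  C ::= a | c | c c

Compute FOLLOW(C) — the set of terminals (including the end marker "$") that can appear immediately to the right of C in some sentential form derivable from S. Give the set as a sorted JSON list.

FIRST iteration:
pass 1:
  A via A→b c: +{b}
  B via B→A: +{b}
  C via C→a: +{a}
  C via C→c: +{c}
  S via S→C S: +{a,c}
  S via S→b B: +{b}
  FIRST(S)={a,b,c}  FIRST(A)={b}  FIRST(B)={b}  FIRST(C)={a,c}
pass 2: — fixpoint
  FIRST(S)={a,b,c}  FIRST(A)={b}  FIRST(B)={b}  FIRST(C)={a,c}

FOLLOW iteration:
initialize: $ ∈ FOLLOW(S)
pass 1:
  S→C S: FOLLOW(C) ⊇ FIRST(S) = {a,b,c}; new: +{a,b,c}
  S→a A: FOLLOW(A) ⊇ FOLLOW(S) ⊇ {$}; new: +{$}
  S→b B: FOLLOW(B) ⊇ FOLLOW(S) ⊇ {$}; new: +{$}
  FOLLOW(S)={$}  FOLLOW(A)={$}  FOLLOW(B)={$}  FOLLOW(C)={a,b,c}
pass 2: done
  FOLLOW(S)={$}  FOLLOW(A)={$}  FOLLOW(B)={$}  FOLLOW(C)={a,b,c}

FOLLOW(C) = ["a", "b", "c"]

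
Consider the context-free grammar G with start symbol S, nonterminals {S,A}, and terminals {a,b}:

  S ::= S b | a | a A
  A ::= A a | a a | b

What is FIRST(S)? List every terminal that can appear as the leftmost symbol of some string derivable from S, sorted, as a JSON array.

FIRST iteration:
[1]
  A via A→a a: +{a}
  A via A→b: +{b}
  S via S→a: +{a}
  FIRST(S)={a}  FIRST(A)={a,b}
[2] — fixpoint
  FIRST(S)={a}  FIRST(A)={a,b}

FIRST(S) = ["a"]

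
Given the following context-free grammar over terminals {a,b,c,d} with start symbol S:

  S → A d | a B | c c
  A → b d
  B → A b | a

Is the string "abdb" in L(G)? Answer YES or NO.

CNF form of G:
  S -> A T1 | T2 B | T3 T3
  A -> T0 T1
  B -> A T0 | a
  T0 -> b
  T1 -> d
  T2 -> a
  T3 -> c

Fill CYK table bottom-up:
  cell(0,0) a: {B,T2}  orig:{B}
  cell(1,1) b: {T0}  orig:{}
  cell(2,2) d: {T1}  orig:{}
  cell(3,3) b: {T0}  orig:{}
  cell(0,1) ab: ∅
  cell(1,2) bd: {A}
  cell(2,3) db: ∅
  cell(0,2) abd: ∅
  cell(1,3) bdb: {B}
  cell(0,3) abdb: {S}

S ∈ T[0,3] ⇒ YES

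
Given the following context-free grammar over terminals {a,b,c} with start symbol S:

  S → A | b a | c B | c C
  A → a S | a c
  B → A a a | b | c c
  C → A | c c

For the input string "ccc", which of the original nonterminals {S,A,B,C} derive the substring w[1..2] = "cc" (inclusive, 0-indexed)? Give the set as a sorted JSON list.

CNF form of G:
  S -> T0 S | T0 T1 | T1 B | T1 C | T2 T0
  A -> T0 S | T0 T1
  B -> A X3 | T1 T1 | b
  C -> T0 S | T0 T1 | T1 T1
  T0 -> a
  T1 -> c
  T2 -> b
  X3 -> T0 T0

Fill CYK table bottom-up, restricted to cells inside w[1..2]:
  T[1,1] 'c' = {T1}  orig:{}
  T[2,2] 'c' = {T1}  orig:{}
  T[1,2] 'cc' = {B,C}

Original NTs in T[1,2] deriving "cc": ["B", "C"]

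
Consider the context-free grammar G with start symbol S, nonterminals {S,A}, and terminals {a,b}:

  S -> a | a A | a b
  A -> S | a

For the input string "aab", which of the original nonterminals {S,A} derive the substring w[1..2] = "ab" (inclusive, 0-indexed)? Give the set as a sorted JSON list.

Convert to CNF:
  S -> T0 A | T0 T1 | a
  A -> T0 A | T0 T1 | a
  T0 -> a
  T1 -> b

CYK table (by increasing span) — only the sub-triangle for w[1..2]:
  T[1,1] 'a' = {A,S,T0}  orig:{A,S}
  T[2,2] 'b' = {T1}  orig:{}
  T[1,2] 'ab' = {A,S}

Original NTs in T[1,2] deriving "ab": ["A", "S"]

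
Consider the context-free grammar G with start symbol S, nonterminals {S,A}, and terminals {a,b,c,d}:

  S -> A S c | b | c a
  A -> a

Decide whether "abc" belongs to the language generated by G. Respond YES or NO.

Convert to CNF:
  S -> A X2 | T0 T1 | b
  A -> a
  T0 -> c
  T1 -> a
  X2 -> S T0

Fill CYK table bottom-up:
  cell(0,0) a: {A,T1}  orig:{A}
  cell(1,1) b: {S}
  cell(2,2) c: {T0}  orig:{}
  cell(0,1) ab: ∅
  cell(1,2) bc: {X2}  orig:{}
  cell(0,2) abc: {S}

S ∈ T[0,2] ⇒ YES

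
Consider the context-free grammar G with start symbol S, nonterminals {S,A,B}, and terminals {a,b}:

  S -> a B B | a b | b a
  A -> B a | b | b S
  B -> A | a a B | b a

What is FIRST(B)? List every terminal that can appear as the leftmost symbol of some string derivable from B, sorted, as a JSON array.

FIRST sets, iterate to fixpoint:
[1]
  A via A→b: +{b}
  B via B→A: +{b}
  B via B→a a B: +{a}
  S via S→a B B: +{a}
  S via S→b a: +{b}
  FIRST(S)={a,b}  FIRST(A)={b}  FIRST(B)={a,b}
[2]
  A via A→B a: +{a}
  FIRST(S)={a,b}  FIRST(A)={a,b}  FIRST(B)={a,b}
[3] (stable)
  FIRST(S)={a,b}  FIRST(A)={a,b}  FIRST(B)={a,b}

FIRST(B) = ["a", "b"]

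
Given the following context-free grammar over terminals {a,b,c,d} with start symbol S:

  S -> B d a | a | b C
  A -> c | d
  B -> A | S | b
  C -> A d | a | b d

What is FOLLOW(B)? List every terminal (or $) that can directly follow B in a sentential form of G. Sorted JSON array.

FIRST iteration:
[1]
  A via A→c: +{c}
  A via A→d: +{d}
  B via B→A: +{c,d}
  B via B→b: +{b}
  C via C→A d: +{c,d}
  C via C→a: +{a}
  C via C→b d: +{b}
  S via S→B d a: +{b,c,d}
  S via S→a: +{a}
  FIRST(S)={a,b,c,d}  FIRST(A)={c,d}  FIRST(B)={b,c,d}  FIRST(C)={a,b,c,d}
[2]
  B via B→S: +{a}
  FIRST(S)={a,b,c,d}  FIRST(A)={c,d}  FIRST(B)={a,b,c,d}  FIRST(C)={a,b,c,d}
[3] (no change)
  FIRST(S)={a,b,c,d}  FIRST(A)={c,d}  FIRST(B)={a,b,c,d}  FIRST(C)={a,b,c,d}

FOLLOW sets:
seed FOLLOW(S) with $
iter 1:
  C→A d: FOLLOW(A) ⊇ FIRST(d) = {d}; new: +{d}
  S→B d a: FOLLOW(B) ⊇ FIRST(d) = {d}; new: +{d}
  S→b C: FOLLOW(C) ⊇ FOLLOW(S) ⊇ {$}; new: +{$}
  FOLLOW[S]={$}  FOLLOW[A]={d}  FOLLOW[B]={d}  FOLLOW[C]={$}
iter 2:
  B→S: FOLLOW(S) ⊇ FOLLOW(B) ⊇ {d}; new: +{d}
  S→b C: FOLLOW(C) ⊇ FOLLOW(S) ⊇ {$,d}; new: +{d}
  FOLLOW[S]={$,d}  FOLLOW[A]={d}  FOLLOW[B]={d}  FOLLOW[C]={$,d}
iter 3: (stable)
  FOLLOW[S]={$,d}  FOLLOW[A]={d}  FOLLOW[B]={d}  FOLLOW[C]={$,d}

FOLLOW(B) = ["d"]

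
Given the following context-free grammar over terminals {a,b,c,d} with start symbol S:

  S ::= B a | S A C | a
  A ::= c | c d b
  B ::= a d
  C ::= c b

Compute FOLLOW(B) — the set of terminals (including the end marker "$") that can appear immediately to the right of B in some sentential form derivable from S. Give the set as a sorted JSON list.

FIRST iteration:
pass 1:
  A via A→c: +{c}
  B via B→a d: +{a}
  C via C→c b: +{c}
  S via S→B a: +{a}
  FIRST(S)={a}  FIRST(A)={c}  FIRST(B)={a}  FIRST(C)={c}
pass 2: done
  FIRST(S)={a}  FIRST(A)={c}  FIRST(B)={a}  FIRST(C)={c}

Compute FOLLOW by fixpoint:
FOLLOW(S) := {$}
[1]
  S→B a: FOLLOW(B) ⊇ FIRST(a) = {a}; new: +{a}
  S→S A C: FOLLOW(S) ⊇ FIRST(A) = {c}; new: +{c}
  S→S A C: FOLLOW(A) ⊇ FIRST(C) = {c}; new: +{c}
  S→S A C: FOLLOW(C) ⊇ FOLLOW(S) ⊇ {$,c}; new: +{$,c}
  FOLLOW[S]={$,c}  FOLLOW[A]={c}  FOLLOW[B]={a}  FOLLOW[C]={$,c}
[2] — fixpoint
  FOLLOW[S]={$,c}  FOLLOW[A]={c}  FOLLOW[B]={a}  FOLLOW[C]={$,c}

FOLLOW(B) = ["a"]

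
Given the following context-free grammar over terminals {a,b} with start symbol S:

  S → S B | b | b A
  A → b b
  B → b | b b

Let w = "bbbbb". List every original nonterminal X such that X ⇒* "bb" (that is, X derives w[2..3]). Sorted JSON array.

Convert to CNF:
  S -> S B | T0 A | b
  A -> T0 T0
  B -> T0 T0 | b
  T0 -> b

CYK table (by increasing span), restricted to cells inside w[2..3]:
  cell(2,2) b: {B,S,T0}  orig:{B,S}
  cell(3,3) b: {B,S,T0}  orig:{B,S}
  cell(2,3) bb: {A,B,S}

Original NTs in T[2,3] deriving "bb": ["A", "B", "S"]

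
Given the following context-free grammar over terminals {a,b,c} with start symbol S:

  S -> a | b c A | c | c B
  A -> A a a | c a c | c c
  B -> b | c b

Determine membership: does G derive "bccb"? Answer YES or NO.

Convert to CNF:
  S -> T1 B | T2 X5 | a | c
  A -> A X3 | T1 T1 | T1 X4
  B -> T1 T2 | b
  T0 -> a
  T1 -> c
  T2 -> b
  X3 -> T0 T0
  X4 -> T0 T1
  X5 -> T1 A

CYK fill:
  cell(0,0) b: {B,T2}  orig:{B}
  cell(1,1) c: {S,T1}  orig:{S}
  cell(2,2) c: {S,T1}  orig:{S}
  cell(3,3) b: {B,T2}  orig:{B}
  cell(0,1) bc: ∅
  cell(1,2) cc: {A}
  cell(2,3) cb: {B,S}
  cell(0,2) bcc: ∅
  cell(1,3) ccb: {S}
  cell(0,3) bccb: ∅

S ∉ T[0,3] ⇒ NO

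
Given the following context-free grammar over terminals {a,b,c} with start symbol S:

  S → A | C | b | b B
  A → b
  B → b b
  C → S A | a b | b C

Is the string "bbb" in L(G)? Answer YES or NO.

CNF form of G:
  S -> S A | T0 B | T0 C | T1 T0 | b
  A -> b
  B -> T0 T0
  C -> S A | T0 C | T1 T0
  T0 -> b
  T1 -> a

Fill CYK table bottom-up:
  [0..0]={A,S,T0}  "b"  orig:{A,S}
  [1..1]={A,S,T0}  "b"  orig:{A,S}
  [2..2]={A,S,T0}  "b"  orig:{A,S}
  [0..1]={B,C,S}  "bb"
  [1..2]={B,C,S}  "bb"
  [0..2]={C,S}  "bbb"

S ∈ T[0,2] ⇒ YES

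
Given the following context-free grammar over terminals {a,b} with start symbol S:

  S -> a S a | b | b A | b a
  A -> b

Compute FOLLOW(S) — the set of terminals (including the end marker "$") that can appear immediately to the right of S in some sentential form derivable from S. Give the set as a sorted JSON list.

Compute FIRST by fixpoint:
iter 1:
  A via A→b: +{b}
  S via S→a S a: +{a}
  S via S→b: +{b}
  S: {a,b}  A: {b}
iter 2: (no change)
  S: {a,b}  A: {b}

Compute FOLLOW by fixpoint:
FOLLOW(S) := {$}
pass 1:
  S→a S a: FOLLOW(S) ⊇ FIRST(a) = {a}; new: +{a}
  S→b A: FOLLOW(A) ⊇ FOLLOW(S) ⊇ {$,a}; new: +{$,a}
  S: {$,a}  A: {$,a}
pass 2: — fixpoint
  S: {$,a}  A: {$,a}

FOLLOW(S) = ["$", "a"]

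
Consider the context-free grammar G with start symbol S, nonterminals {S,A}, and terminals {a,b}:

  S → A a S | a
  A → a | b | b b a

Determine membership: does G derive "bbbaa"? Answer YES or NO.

CNF form of G:
  S -> A X3 | a
  A -> T0 X2 | a | b
  T0 -> b
  T1 -> a
  X2 -> T0 T1
  X3 -> T1 S

Fill CYK table bottom-up:
  cell(0,0) b: {A,T0}  orig:{A}
  cell(1,1) b: {A,T0}  orig:{A}
  cell(2,2) b: {A,T0}  orig:{A}
  cell(3,3) a: {A,S,T1}  orig:{A,S}
  cell(4,4) a: {A,S,T1}  orig:{A,S}
  cell(0,1) bb: ∅
  cell(1,2) bb: ∅
  cell(2,3) ba: {X2}  orig:{}
  cell(3,4) aa: {X3}  orig:{}
  cell(0,2) bbb: ∅
  cell(1,3) bba: {A}
  cell(2,4) baa: {S}
  cell(0,3) bbba: ∅
  cell(1,4) bbaa: ∅
  cell(0,4) bbbaa: ∅

S ∉ T[0,4] ⇒ NO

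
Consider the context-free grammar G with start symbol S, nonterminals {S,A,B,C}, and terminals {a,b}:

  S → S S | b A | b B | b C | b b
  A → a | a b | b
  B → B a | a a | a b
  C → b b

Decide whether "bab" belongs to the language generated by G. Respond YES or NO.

CNF form of G:
  S -> S S | T1 A | T1 B | T1 C | T1 T1
  A -> T0 T1 | a | b
  B -> B T0 | T0 T0 | T0 T1
  C -> T1 T1
  T0 -> a
  T1 -> b

Fill CYK table bottom-up:
  T[0,0] 'b' = {A,T1}  orig:{A}
  T[1,1] 'a' = {A,T0}  orig:{A}
  T[2,2] 'b' = {A,T1}  orig:{A}
  T[0,1] 'ba' = {S}
  T[1,2] 'ab' = {A,B}
  T[0,2] 'bab' = {S}

S ∈ T[0,2] ⇒ YES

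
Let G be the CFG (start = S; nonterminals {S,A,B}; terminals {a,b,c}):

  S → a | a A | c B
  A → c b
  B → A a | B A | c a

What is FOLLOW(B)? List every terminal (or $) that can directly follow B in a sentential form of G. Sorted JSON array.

Compute FIRST by fixpoint:
iter 1:
  A via A→c b: +{c}
  B via B→A a: +{c}
  S via S→a: +{a}
  S via S→c B: +{c}
  FIRST(S)={a,c}  FIRST(A)={c}  FIRST(B)={c}
iter 2: — fixpoint
  FIRST(S)={a,c}  FIRST(A)={c}  FIRST(B)={c}

Compute FOLLOW by fixpoint:
initialize: $ ∈ FOLLOW(S)
[1]
  B→A a: FOLLOW(A) ⊇ FIRST(a) = {a}; new: +{a}
  B→B A: FOLLOW(B) ⊇ FIRST(A) = {c}; new: +{c}
  B→B A: FOLLOW(A) ⊇ FOLLOW(B) ⊇ {c}; new: +{c}
  S→a A: FOLLOW(A) ⊇ FOLLOW(S) ⊇ {$}; new: +{$}
  S→c B: FOLLOW(B) ⊇ FOLLOW(S) ⊇ {$}; new: +{$}
  S: {$}  A: {$,a,c}  B: {$,c}
[2] done
  S: {$}  A: {$,a,c}  B: {$,c}

FOLLOW(B) = ["$", "c"]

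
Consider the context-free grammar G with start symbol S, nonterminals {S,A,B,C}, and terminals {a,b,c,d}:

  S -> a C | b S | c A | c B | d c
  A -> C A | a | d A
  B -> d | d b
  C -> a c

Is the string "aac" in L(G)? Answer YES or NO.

Convert to CNF:
  S -> T0 T3 | T1 S | T2 C | T3 A | T3 B
  A -> C A | T0 A | a
  B -> T0 T1 | d
  C -> T2 T3
  T0 -> d
  T1 -> b
  T2 -> a
  T3 -> c

CYK fill:
  cell(0,0) a: {A,T2}  orig:{A}
  cell(1,1) a: {A,T2}  orig:{A}
  cell(2,2) c: {T3}  orig:{}
  cell(0,1) aa: ∅
  cell(1,2) ac: {C}
  cell(0,2) aac: {S}

S ∈ T[0,2] ⇒ YES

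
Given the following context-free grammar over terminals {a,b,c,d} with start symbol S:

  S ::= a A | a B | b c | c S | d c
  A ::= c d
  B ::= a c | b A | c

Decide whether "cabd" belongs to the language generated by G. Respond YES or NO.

Convert to CNF:
  S -> T0 S | T1 T0 | T2 A | T2 B | T3 T0
  A -> T0 T1
  B -> T2 T0 | T3 A | c
  T0 -> c
  T1 -> d
  T2 -> a
  T3 -> b

CYK table (by increasing span):
  T[0,0] 'c' = {B,T0}  orig:{B}
  T[1,1] 'a' = {T2}  orig:{}
  T[2,2] 'b' = {T3}  orig:{}
  T[3,3] 'd' = {T1}  orig:{}
  T[0,1] 'ca' = ∅
  T[1,2] 'ab' = ∅
  T[2,3] 'bd' = ∅
  T[0,2] 'cab' = ∅
  T[1,3] 'abd' = ∅
  T[0,3] 'cabd' = ∅

S ∉ T[0,3] ⇒ NO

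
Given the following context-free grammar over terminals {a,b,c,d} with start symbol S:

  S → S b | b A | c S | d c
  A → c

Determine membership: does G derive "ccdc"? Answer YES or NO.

Convert to CNF:
  S -> S T0 | T0 A | T1 S | T2 T1
  A -> c
  T0 -> b
  T1 -> c
  T2 -> d

Fill CYK table bottom-up:
  cell(0,0) c: {A,T1}  orig:{A}
  cell(1,1) c: {A,T1}  orig:{A}
  cell(2,2) d: {T2}  orig:{}
  cell(3,3) c: {A,T1}  orig:{A}
  cell(0,1) cc: ∅
  cell(1,2) cd: ∅
  cell(2,3) dc: {S}
  cell(0,2) ccd: ∅
  cell(1,3) cdc: {S}
  cell(0,3) ccdc: {S}

S ∈ T[0,3] ⇒ YES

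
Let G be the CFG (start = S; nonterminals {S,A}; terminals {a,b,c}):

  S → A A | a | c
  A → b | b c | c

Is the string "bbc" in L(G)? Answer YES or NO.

Convert to CNF:
  S -> A A | a | c
  A -> T0 T1 | b | c
  T0 -> b
  T1 -> c

CYK table (by increasing span):
  cell(0,0) b: {A,T0}  orig:{A}
  cell(1,1) b: {A,T0}  orig:{A}
  cell(2,2) c: {A,S,T1}  orig:{A,S}
  cell(0,1) bb: {S}
  cell(1,2) bc: {A,S}
  cell(0,2) bbc: {S}

S ∈ T[0,2] ⇒ YES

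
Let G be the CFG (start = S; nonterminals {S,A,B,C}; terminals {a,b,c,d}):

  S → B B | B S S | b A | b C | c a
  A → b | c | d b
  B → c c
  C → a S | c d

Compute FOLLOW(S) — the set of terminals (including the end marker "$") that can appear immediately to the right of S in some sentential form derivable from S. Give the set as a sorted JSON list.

FIRST sets, iterate to fixpoint:
[1]
  A via A→b: +{b}
  A via A→c: +{c}
  A via A→d b: +{d}
  B via B→c c: +{c}
  C via C→a S: +{a}
  C via C→c d: +{c}
  S via S→B B: +{c}
  S via S→b A: +{b}
  FIRST(S)={b,c}  FIRST(A)={b,c,d}  FIRST(B)={c}  FIRST(C)={a,c}
[2] (stable)
  FIRST(S)={b,c}  FIRST(A)={b,c,d}  FIRST(B)={c}  FIRST(C)={a,c}

FOLLOW iteration:
initialize: $ ∈ FOLLOW(S)
pass 1:
  S→B B: FOLLOW(B) ⊇ FIRST(B) = {c}; new: +{c}
  S→B B: FOLLOW(B) ⊇ FOLLOW(S) ⊇ {$}; new: +{$}
  S→B S S: FOLLOW(B) ⊇ FIRST(S) = {b,c}; new: +{b}
  S→B S S: FOLLOW(S) ⊇ FIRST(S) = {b,c}; new: +{b,c}
  S→b A: FOLLOW(A) ⊇ FOLLOW(S) ⊇ {$,b,c}; new: +{$,b,c}
  S→b C: FOLLOW(C) ⊇ FOLLOW(S) ⊇ {$,b,c}; new: +{$,b,c}
  S: {$,b,c}  A: {$,b,c}  B: {$,b,c}  C: {$,b,c}
pass 2: — fixpoint
  S: {$,b,c}  A: {$,b,c}  B: {$,b,c}  C: {$,b,c}

FOLLOW(S) = ["$", "b", "c"]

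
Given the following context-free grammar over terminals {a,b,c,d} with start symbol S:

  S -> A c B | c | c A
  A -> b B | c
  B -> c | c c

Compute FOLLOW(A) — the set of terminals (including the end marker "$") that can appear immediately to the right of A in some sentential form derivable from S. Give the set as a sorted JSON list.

FIRST sets, iterate to fixpoint:
round 1:
  A via A→b B: +{b}
  A via A→c: +{c}
  B via B→c: +{c}
  S via S→A c B: +{b,c}
  FIRST(S)={b,c}  FIRST(A)={b,c}  FIRST(B)={c}
round 2: — fixpoint
  FIRST(S)={b,c}  FIRST(A)={b,c}  FIRST(B)={c}

Compute FOLLOW by fixpoint:
initialize: $ ∈ FOLLOW(S)
round 1:
  S→A c B: FOLLOW(A) ⊇ FIRST(c) = {c}; new: +{c}
  S→A c B: FOLLOW(B) ⊇ FOLLOW(S) ⊇ {$}; new: +{$}
  S→c A: FOLLOW(A) ⊇ FOLLOW(S) ⊇ {$}; new: +{$}
  S: {$}  A: {$,c}  B: {$}
round 2:
  A→b B: FOLLOW(B) ⊇ FOLLOW(A) ⊇ {$,c}; new: +{c}
  S: {$}  A: {$,c}  B: {$,c}
round 3: — fixpoint
  S: {$}  A: {$,c}  B: {$,c}

FOLLOW(A) = ["$", "c"]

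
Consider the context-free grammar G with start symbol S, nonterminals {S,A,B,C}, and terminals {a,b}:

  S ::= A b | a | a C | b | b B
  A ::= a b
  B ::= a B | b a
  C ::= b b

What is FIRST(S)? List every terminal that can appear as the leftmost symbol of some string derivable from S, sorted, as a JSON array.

FIRST iteration:
pass 1:
  A via A→a b: +{a}
  B via B→a B: +{a}
  B via B→b a: +{b}
  C via C→b b: +{b}
  S via S→A b: +{a}
  S via S→b: +{b}
  FIRST(S)={a,b}  FIRST(A)={a}  FIRST(B)={a,b}  FIRST(C)={b}
pass 2: — fixpoint
  FIRST(S)={a,b}  FIRST(A)={a}  FIRST(B)={a,b}  FIRST(C)={b}

FIRST(S) = ["a", "b"]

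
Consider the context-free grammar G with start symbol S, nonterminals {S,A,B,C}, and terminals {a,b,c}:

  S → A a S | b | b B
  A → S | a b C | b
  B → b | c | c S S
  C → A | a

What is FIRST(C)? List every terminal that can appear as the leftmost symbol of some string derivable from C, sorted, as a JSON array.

FIRST iteration:
round 1:
  A via A→a b C: +{a}
  A via A→b: +{b}
  B via B→b: +{b}
  B via B→c: +{c}
  C via C→A: +{a,b}
  S via S→A a S: +{a,b}
  FIRST[S]={a,b}  FIRST[A]={a,b}  FIRST[B]={b,c}  FIRST[C]={a,b}
round 2: — fixpoint
  FIRST[S]={a,b}  FIRST[A]={a,b}  FIRST[B]={b,c}  FIRST[C]={a,b}

FIRST(C) = ["a", "b"]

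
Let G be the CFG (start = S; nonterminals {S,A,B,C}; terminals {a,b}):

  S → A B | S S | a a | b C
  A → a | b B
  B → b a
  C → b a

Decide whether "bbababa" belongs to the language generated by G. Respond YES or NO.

Convert to CNF:
  S -> A B | S S | T0 C | T1 T1
  A -> T0 B | a
  B -> T0 T1
  C -> T0 T1
  T0 -> b
  T1 -> a

CYK table (by increasing span):
  T[0,0] 'b' = {T0}  orig:{}
  T[1,1] 'b' = {T0}  orig:{}
  T[2,2] 'a' = {A,T1}  orig:{A}
  T[3,3] 'b' = {T0}  orig:{}
  T[4,4] 'a' = {A,T1}  orig:{A}
  T[5,5] 'b' = {T0}  orig:{}
  T[6,6] 'a' = {A,T1}  orig:{A}
  T[0,1] 'bb' = ∅
  T[1,2] 'ba' = {B,C}
  T[2,3] 'ab' = ∅
  T[3,4] 'ba' = {B,C}
  T[4,5] 'ab' = ∅
  T[5,6] 'ba' = {B,C}
  T[0,2] 'bba' = {A,S}
  T[1,3] 'bab' = ∅
  T[2,4] 'aba' = {S}
  T[3,5] 'bab' = ∅
  T[4,6] 'aba' = {S}
  T[0,3] 'bbab' = ∅
  T[1,4] 'baba' = ∅
  T[2,5] 'abab' = ∅
  T[3,6] 'baba' = ∅
  T[0,4] 'bbaba' = {S}
  T[1,5] 'babab' = ∅
  T[2,6] 'ababa' = ∅
  T[0,5] 'bbabab' = ∅
  T[1,6] 'bababa' = ∅
  T[0,6] 'bbababa' = ∅

S ∉ T[0,6] ⇒ NO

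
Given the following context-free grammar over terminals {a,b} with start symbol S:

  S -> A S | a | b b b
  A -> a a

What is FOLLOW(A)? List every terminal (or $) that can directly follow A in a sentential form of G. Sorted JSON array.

Compute FIRST by fixpoint:
pass 1:
  A via A→a a: +{a}
  S via S→A S: +{a}
  S via S→b b b: +{b}
  S: {a,b}  A: {a}
pass 2: — fixpoint
  S: {a,b}  A: {a}

Compute FOLLOW by fixpoint:
initialize: $ ∈ FOLLOW(S)
[1]
  S→A S: FOLLOW(A) ⊇ FIRST(S) = {a,b}; new: +{a,b}
  S: {$}  A: {a,b}
[2] — fixpoint
  S: {$}  A: {a,b}

FOLLOW(A) = ["a", "b"]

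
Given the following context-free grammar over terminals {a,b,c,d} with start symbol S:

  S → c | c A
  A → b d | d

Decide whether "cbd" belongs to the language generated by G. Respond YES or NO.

Convert to CNF:
  S -> T2 A | c
  A -> T0 T1 | d
  T0 -> b
  T1 -> d
  T2 -> c

CYK fill:
  cell(0,0) c: {S,T2}  orig:{S}
  cell(1,1) b: {T0}  orig:{}
  cell(2,2) d: {A,T1}  orig:{A}
  cell(0,1) cb: ∅
  cell(1,2) bd: {A}
  cell(0,2) cbd: {S}

S ∈ T[0,2] ⇒ YES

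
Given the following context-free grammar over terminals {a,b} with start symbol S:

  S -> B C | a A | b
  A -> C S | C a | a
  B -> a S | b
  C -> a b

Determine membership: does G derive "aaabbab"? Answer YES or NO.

CNF form of G:
  S -> B C | T0 A | b
  A -> C S | C T0 | a
  B -> T0 S | b
  C -> T0 T1
  T0 -> a
  T1 -> b

Fill CYK table bottom-up:
  [0..0]={A,T0}  "a"  orig:{A}
  [1..1]={A,T0}  "a"  orig:{A}
  [2..2]={A,T0}  "a"  orig:{A}
  [3..3]={B,S,T1}  "b"  orig:{B,S}
  [4..4]={B,S,T1}  "b"  orig:{B,S}
  [5..5]={A,T0}  "a"  orig:{A}
  [6..6]={B,S,T1}  "b"  orig:{B,S}
  [0..1]={S}  "aa"
  [1..2]={S}  "aa"
  [2..3]={B,C}  "ab"
  [3..4]=∅  "bb"
  [4..5]=∅  "ba"
  [5..6]={B,C}  "ab"
  [0..2]={B}  "aaa"
  [1..3]=∅  "aab"
  [2..4]={A}  "abb"
  [3..5]=∅  "bba"
  [4..6]={S}  "bab"
  [0..3]=∅  "aaab"
  [1..4]={S}  "aabb"
  [2..5]=∅  "abba"
  [3..6]=∅  "bbab"
  [0..4]={B}  "aaabb"
  [1..5]=∅  "aabba"
  [2..6]={A}  "abbab"
  [0..5]=∅  "aaabba"
  [1..6]={S}  "aabbab"
  [0..6]={B,S}  "aaabbab"

S ∈ T[0,6] ⇒ YES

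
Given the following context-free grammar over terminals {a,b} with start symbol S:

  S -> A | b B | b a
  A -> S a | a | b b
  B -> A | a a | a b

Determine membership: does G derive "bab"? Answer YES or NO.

Convert to CNF:
  S -> S T0 | T1 B | T1 T0 | T1 T1 | a
  A -> S T0 | T1 T1 | a
  B -> S T0 | T0 T0 | T0 T1 | T1 T1 | a
  T0 -> a
  T1 -> b

Fill CYK table bottom-up:
  [0..0]={T1}  "b"  orig:{}
  [1..1]={A,B,S,T0}  "a"  orig:{A,B,S}
  [2..2]={T1}  "b"  orig:{}
  [0..1]={S}  "ba"
  [1..2]={B}  "ab"
  [0..2]={S}  "bab"

S ∈ T[0,2] ⇒ YES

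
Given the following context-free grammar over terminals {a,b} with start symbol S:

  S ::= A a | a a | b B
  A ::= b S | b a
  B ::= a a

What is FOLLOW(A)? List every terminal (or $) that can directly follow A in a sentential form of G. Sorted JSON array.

FIRST iteration:
round 1:
  A via A→b S: +{b}
  B via B→a a: +{a}
  S via S→A a: +{b}
  S via S→a a: +{a}
  S: {a,b}  A: {b}  B: {a}
round 2: done
  S: {a,b}  A: {b}  B: {a}

FOLLOW sets:
initialize: $ ∈ FOLLOW(S)
round 1:
  S→A a: FOLLOW(A) ⊇ FIRST(a) = {a}; new: +{a}
  S→b B: FOLLOW(B) ⊇ FOLLOW(S) ⊇ {$}; new: +{$}
  FOLLOW(S)={$}  FOLLOW(A)={a}  FOLLOW(B)={$}
round 2:
  A→b S: FOLLOW(S) ⊇ FOLLOW(A) ⊇ {a}; new: +{a}
  S→b B: FOLLOW(B) ⊇ FOLLOW(S) ⊇ {$,a}; new: +{a}
  FOLLOW(S)={$,a}  FOLLOW(A)={a}  FOLLOW(B)={$,a}
round 3: done
  FOLLOW(S)={$,a}  FOLLOW(A)={a}  FOLLOW(B)={$,a}

FOLLOW(A) = ["a"]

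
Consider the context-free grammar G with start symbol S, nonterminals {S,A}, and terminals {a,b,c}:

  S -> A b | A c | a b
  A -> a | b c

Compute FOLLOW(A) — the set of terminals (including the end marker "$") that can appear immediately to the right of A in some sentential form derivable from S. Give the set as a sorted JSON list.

Compute FIRST by fixpoint:
iter 1:
  A via A→a: +{a}
  A via A→b c: +{b}
  S via S→A b: +{a,b}
  FIRST(S)={a,b}  FIRST(A)={a,b}
iter 2: — fixpoint
  FIRST(S)={a,b}  FIRST(A)={a,b}

FOLLOW sets:
FOLLOW(S) := {$}
[1]
  S→A b: FOLLOW(A) ⊇ FIRST(b) = {b}; new: +{b}
  S→A c: FOLLOW(A) ⊇ FIRST(c) = {c}; new: +{c}
  FOLLOW[S]={$}  FOLLOW[A]={b,c}
[2] — fixpoint
  FOLLOW[S]={$}  FOLLOW[A]={b,c}

FOLLOW(A) = ["b", "c"]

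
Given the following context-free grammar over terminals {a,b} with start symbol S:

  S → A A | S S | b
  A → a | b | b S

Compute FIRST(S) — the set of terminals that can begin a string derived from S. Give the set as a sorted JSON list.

FIRST iteration:
pass 1:
  A via A→a: +{a}
  A via A→b: +{b}
  S via S→A A: +{a,b}
  S: {a,b}  A: {a,b}
pass 2: — fixpoint
  S: {a,b}  A: {a,b}

FIRST(S) = ["a", "b"]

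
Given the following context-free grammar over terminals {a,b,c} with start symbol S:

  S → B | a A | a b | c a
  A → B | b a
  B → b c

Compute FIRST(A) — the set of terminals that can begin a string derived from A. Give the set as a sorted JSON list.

FIRST sets, iterate to fixpoint:
round 1:
  A via A→b a: +{b}
  B via B→b c: +{b}
  S via S→B: +{b}
  S via S→a A: +{a}
  S via S→c a: +{c}
  S: {a,b,c}  A: {b}  B: {b}
round 2: done
  S: {a,b,c}  A: {b}  B: {b}

FIRST(A) = ["b"]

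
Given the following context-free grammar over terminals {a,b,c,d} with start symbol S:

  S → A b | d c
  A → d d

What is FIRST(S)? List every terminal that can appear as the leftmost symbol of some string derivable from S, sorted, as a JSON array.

FIRST sets, iterate to fixpoint:
pass 1:
  A via A→d d: +{d}
  S via S→A b: +{d}
  FIRST(S)={d}  FIRST(A)={d}
pass 2: (stable)
  FIRST(S)={d}  FIRST(A)={d}

FIRST(S) = ["d"]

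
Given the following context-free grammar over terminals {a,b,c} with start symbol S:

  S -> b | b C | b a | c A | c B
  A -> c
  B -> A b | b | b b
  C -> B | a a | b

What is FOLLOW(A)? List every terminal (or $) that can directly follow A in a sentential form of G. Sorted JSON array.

Compute FIRST by fixpoint:
iter 1:
  A via A→c: +{c}
  B via B→A b: +{c}
  B via B→b: +{b}
  C via C→B: +{b,c}
  C via C→a a: +{a}
  S via S→b: +{b}
  S via S→c A: +{c}
  FIRST[S]={b,c}  FIRST[A]={c}  FIRST[B]={b,c}  FIRST[C]={a,b,c}
iter 2: done
  FIRST[S]={b,c}  FIRST[A]={c}  FIRST[B]={b,c}  FIRST[C]={a,b,c}

FOLLOW sets:
FOLLOW(S) := {$}
[1]
  B→A b: FOLLOW(A) ⊇ FIRST(b) = {b}; new: +{b}
  S→b C: FOLLOW(C) ⊇ FOLLOW(S) ⊇ {$}; new: +{$}
  S→c A: FOLLOW(A) ⊇ FOLLOW(S) ⊇ {$}; new: +{$}
  S→c B: FOLLOW(B) ⊇ FOLLOW(S) ⊇ {$}; new: +{$}
  FOLLOW[S]={$}  FOLLOW[A]={$,b}  FOLLOW[B]={$}  FOLLOW[C]={$}
[2] done
  FOLLOW[S]={$}  FOLLOW[A]={$,b}  FOLLOW[B]={$}  FOLLOW[C]={$}

FOLLOW(A) = ["$", "b"]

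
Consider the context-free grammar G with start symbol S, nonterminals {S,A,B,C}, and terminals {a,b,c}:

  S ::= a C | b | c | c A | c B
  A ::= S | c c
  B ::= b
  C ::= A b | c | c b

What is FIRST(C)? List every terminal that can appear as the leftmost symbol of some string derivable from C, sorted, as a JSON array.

Compute FIRST by fixpoint:
[1]
  A via A→c c: +{c}
  B via B→b: +{b}
  C via C→A b: +{c}
  S via S→a C: +{a}
  S via S→b: +{b}
  S via S→c: +{c}
  FIRST(S)={a,b,c}  FIRST(A)={c}  FIRST(B)={b}  FIRST(C)={c}
[2]
  A via A→S: +{a,b}
  C via C→A b: +{a,b}
  FIRST(S)={a,b,c}  FIRST(A)={a,b,c}  FIRST(B)={b}  FIRST(C)={a,b,c}
[3] (no change)
  FIRST(S)={a,b,c}  FIRST(A)={a,b,c}  FIRST(B)={b}  FIRST(C)={a,b,c}

FIRST(C) = ["a", "b", "c"]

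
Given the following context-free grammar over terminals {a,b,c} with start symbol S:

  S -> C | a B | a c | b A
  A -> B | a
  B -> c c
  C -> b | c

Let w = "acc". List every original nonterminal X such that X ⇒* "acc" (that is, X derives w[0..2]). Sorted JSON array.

CNF form of G:
  S -> T1 B | T1 T0 | T2 A | b | c
  A -> T0 T0 | a
  B -> T0 T0
  C -> b | c
  T0 -> c
  T1 -> a
  T2 -> b

CYK table (by increasing span) — only the sub-triangle for w[0..2]:
  cell(0,0) a: {A,T1}  orig:{A}
  cell(1,1) c: {C,S,T0}  orig:{C,S}
  cell(2,2) c: {C,S,T0}  orig:{C,S}
  cell(0,1) ac: {S}
  cell(1,2) cc: {A,B}
  cell(0,2) acc: {S}

Original NTs in T[0,2] deriving "acc": ["S"]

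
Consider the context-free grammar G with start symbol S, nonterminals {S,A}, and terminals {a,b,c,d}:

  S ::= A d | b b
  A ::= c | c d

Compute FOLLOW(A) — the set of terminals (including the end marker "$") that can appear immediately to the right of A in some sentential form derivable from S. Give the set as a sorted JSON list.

FIRST sets, iterate to fixpoint:
round 1:
  A via A→c: +{c}
  S via S→A d: +{c}
  S via S→b b: +{b}
  FIRST[S]={b,c}  FIRST[A]={c}
round 2: done
  FIRST[S]={b,c}  FIRST[A]={c}

Compute FOLLOW by fixpoint:
initialize: $ ∈ FOLLOW(S)
iter 1:
  S→A d: FOLLOW(A) ⊇ FIRST(d) = {d}; new: +{d}
  FOLLOW(S)={$}  FOLLOW(A)={d}
iter 2: (stable)
  FOLLOW(S)={$}  FOLLOW(A)={d}

FOLLOW(A) = ["d"]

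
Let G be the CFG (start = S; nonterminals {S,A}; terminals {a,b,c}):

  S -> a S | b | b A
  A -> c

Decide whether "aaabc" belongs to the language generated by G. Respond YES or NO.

Convert to CNF:
  S -> T0 S | T1 A | b
  A -> c
  T0 -> a
  T1 -> b

CYK fill:
  T[0,0] 'a' = {T0}  orig:{}
  T[1,1] 'a' = {T0}  orig:{}
  T[2,2] 'a' = {T0}  orig:{}
  T[3,3] 'b' = {S,T1}  orig:{S}
  T[4,4] 'c' = {A}
  T[0,1] 'aa' = ∅
  T[1,2] 'aa' = ∅
  T[2,3] 'ab' = {S}
  T[3,4] 'bc' = {S}
  T[0,2] 'aaa' = ∅
  T[1,3] 'aab' = {S}
  T[2,4] 'abc' = {S}
  T[0,3] 'aaab' = {S}
  T[1,4] 'aabc' = {S}
  T[0,4] 'aaabc' = {S}

S ∈ T[0,4] ⇒ YES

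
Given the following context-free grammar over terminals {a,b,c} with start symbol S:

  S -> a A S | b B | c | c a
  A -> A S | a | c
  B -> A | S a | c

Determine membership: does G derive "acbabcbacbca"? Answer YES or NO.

Convert to CNF:
  S -> T0 X3 | T1 B | T2 T0 | c
  A -> A S | a | c
  B -> A S | S T0 | a | c
  T0 -> a
  T1 -> b
  T2 -> c
  X3 -> A S

Fill CYK table bottom-up:
  [0..0]={A,B,T0}  "a"  orig:{A,B}
  [1..1]={A,B,S,T2}  "c"  orig:{A,B,S}
  [2..2]={T1}  "b"  orig:{}
  [3..3]={A,B,T0}  "a"  orig:{A,B}
  [4..4]={T1}  "b"  orig:{}
  [5..5]={A,B,S,T2}  "c"  orig:{A,B,S}
  [6..6]={T1}  "b"  orig:{}
  [7..7]={A,B,T0}  "a"  orig:{A,B}
  [8..8]={A,B,S,T2}  "c"  orig:{A,B,S}
  [9..9]={T1}  "b"  orig:{}
  [10..10]={A,B,S,T2}  "c"  orig:{A,B,S}
  [11..11]={A,B,T0}  "a"  orig:{A,B}
  [0..1]={A,B,X3}  "ac"  orig:{A,B}
  [1..2]=∅  "cb"
  [2..3]={S}  "ba"
  [3..4]=∅  "ab"
  [4..5]={S}  "bc"
  [5..6]=∅  "cb"
  [6..7]={S}  "ba"
  [7..8]={A,B,X3}  "ac"  orig:{A,B}
  [8..9]=∅  "cb"
  [9..10]={S}  "bc"
  [10..11]={B,S}  "ca"
  [0..2]=∅  "acb"
  [1..3]={A,B,X3}  "cba"  orig:{A,B}
  [2..4]=∅  "bab"
  [3..5]={A,B,X3}  "abc"  orig:{A,B}
  [4..6]=∅  "bcb"
  [5..7]={A,B,X3}  "cba"  orig:{A,B}
  [6..8]={S}  "bac"
  [7..9]=∅  "acb"
  [8..10]={A,B,X3}  "cbc"  orig:{A,B}
  [9..11]={B,S}  "bca"
  [0..3]={A,B,S,X3}  "acba"  orig:{A,B,S}
  [1..4]=∅  "cbab"
  [2..5]={S}  "babc"
  [3..6]=∅  "abcb"
  [4..7]={S}  "bcba"
  [5..8]={A,B,X3}  "cbac"  orig:{A,B}
  [6..9]=∅  "bacb"
  [7..10]={A,B,S,X3}  "acbc"  orig:{A,B,S}
  [8..11]={A,B,X3}  "cbca"  orig:{A,B}
  [0..4]=∅  "acbab"
  [1..5]={A,B,X3}  "cbabc"  orig:{A,B}
  [2..6]=∅  "babcb"
  [3..7]={A,B,X3}  "abcba"  orig:{A,B}
  [4..8]={S}  "bcbac"
  [5..9]=∅  "cbacb"
  [6..10]={S}  "bacbc"
  [7..11]={A,B,S,X3}  "acbca"  orig:{A,B,S}
  [0..5]={A,B,S,X3}  "acbabc"  orig:{A,B,S}
  [1..6]=∅  "cbabcb"
  [2..7]={S}  "babcba"
  [3..8]={A,B,X3}  "abcbac"  orig:{A,B}
  [4..9]=∅  "bcbacb"
  [5..10]={A,B,X3}  "cbacbc"  orig:{A,B}
  [6..11]={B,S}  "bacbca"
  [0..6]=∅  "acbabcb"
  [1..7]={A,B,X3}  "cbabcba"  orig:{A,B}
  [2..8]={S}  "babcbac"
  [3..9]=∅  "abcbacb"
  [4..10]={S}  "bcbacbc"
  [5..11]={A,B,X3}  "cbacbca"  orig:{A,B}
  [0..7]={A,B,S,X3}  "acbabcba"  orig:{A,B,S}
  [1..8]={A,B,X3}  "cbabcbac"  orig:{A,B}
  [2..9]=∅  "babcbacb"
  [3..10]={A,B,X3}  "abcbacbc"  orig:{A,B}
  [4..11]={B,S}  "bcbacbca"
  [0..8]={A,B,S,X3}  "acbabcbac"  orig:{A,B,S}
  [1..9]=∅  "cbabcbacb"
  [2..10]={S}  "babcbacbc"
  [3..11]={A,B,X3}  "abcbacbca"  orig:{A,B}
  [0..9]=∅  "acbabcbacb"
  [1..10]={A,B,X3}  "cbabcbacbc"  orig:{A,B}
  [2..11]={B,S}  "babcbacbca"
  [0..10]={A,B,S,X3}  "acbabcbacbc"  orig:{A,B,S}
  [1..11]={A,B,X3}  "cbabcbacbca"  orig:{A,B}
  [0..11]={A,B,S,X3}  "acbabcbacbca"  orig:{A,B,S}

S ∈ T[0,11] ⇒ YES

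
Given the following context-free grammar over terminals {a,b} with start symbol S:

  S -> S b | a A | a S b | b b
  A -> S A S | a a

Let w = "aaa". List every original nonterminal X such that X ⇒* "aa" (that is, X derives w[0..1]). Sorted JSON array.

CNF form of G:
  S -> S T1 | T0 A | T0 X3 | T1 T1
  A -> S X2 | T0 T0
  T0 -> a
  T1 -> b
  X2 -> A S
  X3 -> S T1

Fill CYK table bottom-up (cells [i..j] with 0 ≤ i ≤ j ≤ 1 only):
  [0..0]={T0}  "a"  orig:{}
  [1..1]={T0}  "a"  orig:{}
  [0..1]={A}  "aa"

Original NTs in T[0,1] deriving "aa": ["A"]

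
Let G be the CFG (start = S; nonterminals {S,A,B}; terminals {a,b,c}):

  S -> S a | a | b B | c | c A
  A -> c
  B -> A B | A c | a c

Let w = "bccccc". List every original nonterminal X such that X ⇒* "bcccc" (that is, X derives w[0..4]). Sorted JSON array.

Convert to CNF:
  S -> S T1 | T0 A | T2 B | a | c
  A -> c
  B -> A B | A T0 | T1 T0
  T0 -> c
  T1 -> a
  T2 -> b

CYK table (by increasing span) — only the sub-triangle for w[0..4]:
  [0..0]={T2}  "b"  orig:{}
  [1..1]={A,S,T0}  "c"  orig:{A,S}
  [2..2]={A,S,T0}  "c"  orig:{A,S}
  [3..3]={A,S,T0}  "c"  orig:{A,S}
  [4..4]={A,S,T0}  "c"  orig:{A,S}
  [0..1]=∅  "bc"
  [1..2]={B,S}  "cc"
  [2..3]={B,S}  "cc"
  [3..4]={B,S}  "cc"
  [0..2]={S}  "bcc"
  [1..3]={B}  "ccc"
  [2..4]={B}  "ccc"
  [0..3]={S}  "bccc"
  [1..4]={B}  "cccc"
  [0..4]={S}  "bcccc"

Original NTs in T[0,4] deriving "bcccc": ["S"]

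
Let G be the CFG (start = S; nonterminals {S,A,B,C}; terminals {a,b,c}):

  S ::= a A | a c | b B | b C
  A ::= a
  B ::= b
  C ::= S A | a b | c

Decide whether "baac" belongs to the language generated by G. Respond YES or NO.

CNF form of G:
  S -> T0 A | T0 T2 | T1 B | T1 C
  A -> a
  B -> b
  C -> S A | T0 T1 | c
  T0 -> a
  T1 -> b
  T2 -> c

CYK fill:
  T[0,0] 'b' = {B,T1}  orig:{B}
  T[1,1] 'a' = {A,T0}  orig:{A}
  T[2,2] 'a' = {A,T0}  orig:{A}
  T[3,3] 'c' = {C,T2}  orig:{C}
  T[0,1] 'ba' = ∅
  T[1,2] 'aa' = {S}
  T[2,3] 'ac' = {S}
  T[0,2] 'baa' = ∅
  T[1,3] 'aac' = ∅
  T[0,3] 'baac' = ∅

S ∉ T[0,3] ⇒ NO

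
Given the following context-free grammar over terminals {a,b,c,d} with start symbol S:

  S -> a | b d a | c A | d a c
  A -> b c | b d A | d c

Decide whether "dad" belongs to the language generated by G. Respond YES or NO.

Convert to CNF:
  S -> T0 X5 | T1 A | T2 X6 | a
  A -> T0 T1 | T0 X4 | T2 T1
  T0 -> b
  T1 -> c
  T2 -> d
  T3 -> a
  X4 -> T2 A
  X5 -> T2 T3
  X6 -> T3 T1

CYK table (by increasing span):
  T[0,0] 'd' = {T2}  orig:{}
  T[1,1] 'a' = {S,T3}  orig:{S}
  T[2,2] 'd' = {T2}  orig:{}
  T[0,1] 'da' = {X5}  orig:{}
  T[1,2] 'ad' = ∅
  T[0,2] 'dad' = ∅

S ∉ T[0,2] ⇒ NO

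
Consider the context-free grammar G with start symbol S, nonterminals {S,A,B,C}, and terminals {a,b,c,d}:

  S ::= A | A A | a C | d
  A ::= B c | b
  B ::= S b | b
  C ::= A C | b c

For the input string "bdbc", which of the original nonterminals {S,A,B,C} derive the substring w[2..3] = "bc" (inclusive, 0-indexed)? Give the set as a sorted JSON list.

CNF form of G:
  S -> A A | B T0 | T2 C | b | d
  A -> B T0 | b
  B -> S T1 | b
  C -> A C | T1 T0
  T0 -> c
  T1 -> b
  T2 -> a

Fill CYK table bottom-up (cells [i..j] with 2 ≤ i ≤ j ≤ 3 only):
  cell(2,2) b: {A,B,S,T1}  orig:{A,B,S}
  cell(3,3) c: {T0}  orig:{}
  cell(2,3) bc: {A,C,S}

Original NTs in T[2,3] deriving "bc": ["A", "C", "S"]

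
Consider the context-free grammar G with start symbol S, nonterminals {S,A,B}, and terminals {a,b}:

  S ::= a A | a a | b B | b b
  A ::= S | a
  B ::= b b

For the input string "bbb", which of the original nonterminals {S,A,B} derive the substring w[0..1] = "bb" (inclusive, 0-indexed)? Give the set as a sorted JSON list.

CNF form of G:
  S -> T0 A | T0 T0 | T1 B | T1 T1
  A -> T0 A | T0 T0 | T1 B | T1 T1 | a
  B -> T1 T1
  T0 -> a
  T1 -> b

CYK fill — only the sub-triangle for w[0..1]:
  [0..0]={T1}  "b"  orig:{}
  [1..1]={T1}  "b"  orig:{}
  [0..1]={A,B,S}  "bb"

Original NTs in T[0,1] deriving "bb": ["A", "B", "S"]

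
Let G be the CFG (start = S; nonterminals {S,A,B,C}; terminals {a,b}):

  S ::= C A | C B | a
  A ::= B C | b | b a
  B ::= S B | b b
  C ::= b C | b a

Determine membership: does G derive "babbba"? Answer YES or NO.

Convert to CNF:
  S -> C A | C B | a
  A -> B C | T0 T1 | b
  B -> S B | T0 T0
  C -> T0 C | T0 T1
  T0 -> b
  T1 -> a

CYK table (by increasing span):
  T[0,0] 'b' = {A,T0}  orig:{A}
  T[1,1] 'a' = {S,T1}  orig:{S}
  T[2,2] 'b' = {A,T0}  orig:{A}
  T[3,3] 'b' = {A,T0}  orig:{A}
  T[4,4] 'b' = {A,T0}  orig:{A}
  T[5,5] 'a' = {S,T1}  orig:{S}
  T[0,1] 'ba' = {A,C}
  T[1,2] 'ab' = ∅
  T[2,3] 'bb' = {B}
  T[3,4] 'bb' = {B}
  T[4,5] 'ba' = {A,C}
  T[0,2] 'bab' = {S}
  T[1,3] 'abb' = {B}
  T[2,4] 'bbb' = ∅
  T[3,5] 'bba' = {C}
  T[0,3] 'babb' = {S}
  T[1,4] 'abbb' = ∅
  T[2,5] 'bbba' = {A,C}
  T[0,4] 'babbb' = {B}
  T[1,5] 'abbba' = {A}
  T[0,5] 'babbba' = {S}

S ∈ T[0,5] ⇒ YES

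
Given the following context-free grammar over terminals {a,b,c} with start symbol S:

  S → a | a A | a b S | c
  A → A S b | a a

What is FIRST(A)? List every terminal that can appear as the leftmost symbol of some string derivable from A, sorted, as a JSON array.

FIRST iteration:
pass 1:
  A via A→a a: +{a}
  S via S→a: +{a}
  S via S→c: +{c}
  S: {a,c}  A: {a}
pass 2: done
  S: {a,c}  A: {a}

FIRST(A) = ["a"]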